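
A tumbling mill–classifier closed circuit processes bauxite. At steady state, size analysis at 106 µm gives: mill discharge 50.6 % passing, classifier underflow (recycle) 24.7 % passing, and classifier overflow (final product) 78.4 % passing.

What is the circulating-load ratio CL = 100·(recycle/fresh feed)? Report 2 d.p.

CL = 107.34 %

Classifier node, passing 106 µm:
(1+r)·d = r·u + o ⇒ r = (o−d)/(d−u)
r = (78.4 − 50.6)/(50.6 − 24.7) = 27.8/25.9 = 1.0734
CL = 100·r = 107.34 %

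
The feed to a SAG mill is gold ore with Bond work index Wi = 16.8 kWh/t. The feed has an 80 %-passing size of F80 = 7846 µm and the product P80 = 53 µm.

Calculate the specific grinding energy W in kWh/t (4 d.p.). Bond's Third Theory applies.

W = 21.1799 kWh/t

Bond: W = 10·Wi·(1/√P80 − 1/√F80)
1/√53 = 0.137361;  1/√7846 = 0.011290
W = 10·16.8·(0.137361 − 0.011290) = 21.1799 kWh/t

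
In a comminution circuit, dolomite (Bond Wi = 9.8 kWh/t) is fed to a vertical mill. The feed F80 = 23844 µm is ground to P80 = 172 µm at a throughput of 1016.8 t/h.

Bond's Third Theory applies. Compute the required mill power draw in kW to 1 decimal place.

W = 10 Wi (1/√P80 − 1/√F80)  [Bond]
W = 10·9.8·(1/√172 − 1/√23844) = 10·9.8·(0.069773) = 6.8378 kWh/t
Mill draw = 6.8378 × 1016.8 = 6952.7 kW

P = 6952.7 kW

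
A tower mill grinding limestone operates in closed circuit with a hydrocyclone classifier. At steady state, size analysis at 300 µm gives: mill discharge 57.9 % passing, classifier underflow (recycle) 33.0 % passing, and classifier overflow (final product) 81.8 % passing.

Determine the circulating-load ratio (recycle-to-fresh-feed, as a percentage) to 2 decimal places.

CL = 95.98 %

Two-product formula at 300 µm:
r = (o − d)/(d − u)
r = (81.8 − 57.9)/(57.9 − 33.0) = 23.9/24.9 = 0.9598
CL = 100·r = 95.98 %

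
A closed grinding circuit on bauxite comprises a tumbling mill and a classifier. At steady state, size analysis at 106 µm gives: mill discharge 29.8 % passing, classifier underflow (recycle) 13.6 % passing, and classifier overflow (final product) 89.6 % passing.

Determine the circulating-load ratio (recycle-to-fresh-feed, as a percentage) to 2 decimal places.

Mass balance on the −106 µm fraction:
Fd + Rd = Ru + Fo ⇒ R/F = (o−d)/(d−u)
r = (89.6 − 29.8)/(29.8 − 13.6) = 59.8/16.2 = 3.6914
CL = 100·r = 369.14 %

CL = 369.14 %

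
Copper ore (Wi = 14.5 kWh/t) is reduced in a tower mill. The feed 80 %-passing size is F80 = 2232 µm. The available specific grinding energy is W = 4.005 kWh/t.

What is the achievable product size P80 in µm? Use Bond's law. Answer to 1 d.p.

P80 = 420.1 µm

W = 10 Wi / √P80 − 10 Wi / √F80
⇒ 1/√P80 = W/(10 Wi) + 1/√F80
  = 4.0050/(10·14.5) + 1/√2232 = 0.027621 + 0.021167 = 0.048787
P80 = (1/0.048787)² = 20.4971² = 420.13 µm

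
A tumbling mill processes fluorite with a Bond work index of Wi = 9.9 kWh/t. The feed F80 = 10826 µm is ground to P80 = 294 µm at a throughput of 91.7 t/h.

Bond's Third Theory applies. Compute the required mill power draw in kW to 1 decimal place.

W = 10·Wi·(P80^(-½) − F80^(-½))
W = 10·9.9·(1/√294 − 1/√10826) = 10·9.9·(0.048710) = 4.8223 kWh/t
P = W·T = 4.8223·91.7 = 442.2 kW

P = 442.2 kW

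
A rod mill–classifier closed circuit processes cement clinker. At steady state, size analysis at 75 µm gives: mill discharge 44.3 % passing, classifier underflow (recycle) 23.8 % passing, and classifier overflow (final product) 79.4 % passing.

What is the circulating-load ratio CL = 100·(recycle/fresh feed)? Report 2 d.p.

CL = 171.22 %

Mass balance on the −75 µm fraction:
r = (o − d)/(d − u)
r = (79.4 − 44.3)/(44.3 − 23.8) = 35.1/20.5 = 1.7122
CL = 100·r = 171.22 %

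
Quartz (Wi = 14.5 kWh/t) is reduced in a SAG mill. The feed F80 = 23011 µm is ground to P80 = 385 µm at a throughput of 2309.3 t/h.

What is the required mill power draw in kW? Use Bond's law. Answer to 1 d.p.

P = 14858.1 kW

W = 10·Wi·[P80^(−½) − F80^(−½)]
W = 10·14.5·(1/√385 − 1/√23011) = 10·14.5·(0.044372) = 6.4340 kWh/t
Mill draw = 6.4340 × 2309.3 = 14858.1 kW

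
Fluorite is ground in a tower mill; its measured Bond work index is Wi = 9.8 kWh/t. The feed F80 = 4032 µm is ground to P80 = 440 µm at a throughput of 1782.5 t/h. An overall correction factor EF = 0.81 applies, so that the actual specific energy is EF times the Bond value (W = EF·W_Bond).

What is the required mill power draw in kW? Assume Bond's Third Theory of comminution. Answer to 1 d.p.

P = 4517.2 kW

W = 10 Wi (P80^-0.5 − F80^-0.5)
W = 10·9.8·(1/√440 − 1/√4032) = 10·9.8·(0.031925) = 3.1286 kWh/t
Apply correction: 3.1286 × 0.81 = 2.5342 kWh/t
P_mill = W·ṁ = 2.5342·1782.5 = 4517.2 kW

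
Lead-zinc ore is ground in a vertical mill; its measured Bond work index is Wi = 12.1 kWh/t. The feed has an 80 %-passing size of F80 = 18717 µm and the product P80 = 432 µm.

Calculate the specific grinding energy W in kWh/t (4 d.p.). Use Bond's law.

W = 10·Wi·[P80^(−½) − F80^(−½)]
1/√432 = 0.048113;  1/√18717 = 0.007309
W = 10·12.1·(0.048113 − 0.007309) = 4.9372 kWh/t

W = 4.9372 kWh/t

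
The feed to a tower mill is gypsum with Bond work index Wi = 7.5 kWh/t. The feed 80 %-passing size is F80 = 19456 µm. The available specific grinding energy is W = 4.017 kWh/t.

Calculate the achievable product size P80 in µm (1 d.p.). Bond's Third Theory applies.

W = 10·Wi·[P80^(−½) − F80^(−½)]
⇒ 1/√P80 = W/(10 Wi) + 1/√F80
  = 4.0170/(10·7.5) + 1/√19456 = 0.053560 + 0.007169 = 0.060729
P80 = (1/0.060729)² = 16.4665² = 271.15 µm

P80 = 271.1 µm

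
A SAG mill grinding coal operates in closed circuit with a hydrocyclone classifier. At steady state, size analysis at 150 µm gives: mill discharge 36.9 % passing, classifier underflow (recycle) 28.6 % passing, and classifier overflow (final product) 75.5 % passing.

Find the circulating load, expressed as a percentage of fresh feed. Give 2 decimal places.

CL = 465.06 %

Let r = R/F. Size balance at 150 µm:
r = (o − d)/(d − u)
r = (75.5 − 36.9)/(36.9 − 28.6) = 38.6/8.3 = 4.6506
CL = 100·r = 465.06 %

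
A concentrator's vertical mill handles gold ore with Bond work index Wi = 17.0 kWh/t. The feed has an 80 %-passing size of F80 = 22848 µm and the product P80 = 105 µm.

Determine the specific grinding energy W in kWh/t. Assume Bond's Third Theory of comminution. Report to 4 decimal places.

W = 15.4656 kWh/t

Bond: W = 10·Wi·(1/√P80 − 1/√F80)
1/√105 = 0.097590;  1/√22848 = 0.006616
W = 10·17.0·(0.097590 − 0.006616) = 15.4656 kWh/t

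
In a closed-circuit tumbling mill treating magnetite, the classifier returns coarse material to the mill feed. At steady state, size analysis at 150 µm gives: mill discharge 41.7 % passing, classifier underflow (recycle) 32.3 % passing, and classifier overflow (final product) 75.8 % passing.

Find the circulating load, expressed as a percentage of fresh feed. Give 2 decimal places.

CL = 362.77 %

Let r = R/F. Size balance at 150 µm:
r = (o − d)/(d − u)
r = (75.8 − 41.7)/(41.7 − 32.3) = 34.1/9.4 = 3.6277
CL = 100·r = 362.77 %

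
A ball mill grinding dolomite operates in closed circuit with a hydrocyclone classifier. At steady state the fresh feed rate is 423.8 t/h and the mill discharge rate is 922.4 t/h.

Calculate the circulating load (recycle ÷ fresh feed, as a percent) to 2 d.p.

CL = 117.65 %

Mill node: discharge = fresh + recycle.
R = M − F = 922.4 − 423.8 = 498.6 t/h
CL = 100·R/F = 100·498.6/423.8 = 117.65 %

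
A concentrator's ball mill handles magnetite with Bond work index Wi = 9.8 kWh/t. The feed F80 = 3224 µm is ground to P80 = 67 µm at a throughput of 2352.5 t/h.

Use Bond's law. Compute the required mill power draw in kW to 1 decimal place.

W = 10 Wi (1/√P80 − 1/√F80)  [Bond]
W = 10·9.8·(1/√67 − 1/√3224) = 10·9.8·(0.104558) = 10.2467 kWh/t
Mill draw = 10.2467 × 2352.5 = 24105.3 kW

P = 24105.3 kW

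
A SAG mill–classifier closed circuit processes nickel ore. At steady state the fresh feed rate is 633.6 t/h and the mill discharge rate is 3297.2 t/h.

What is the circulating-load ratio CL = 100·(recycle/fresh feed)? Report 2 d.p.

Mill node: discharge = fresh + recycle.
R = M − F = 3297.2 − 633.6 = 2663.6 t/h
CL = 100·R/F = 100·2663.6/633.6 = 420.39 %

CL = 420.39 %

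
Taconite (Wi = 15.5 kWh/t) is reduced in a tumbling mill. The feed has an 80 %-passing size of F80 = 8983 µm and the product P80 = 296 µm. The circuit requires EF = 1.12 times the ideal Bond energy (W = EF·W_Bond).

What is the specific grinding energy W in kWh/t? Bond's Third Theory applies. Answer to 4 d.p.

W = 8.2587 kWh/t

W = 10 Wi (1/√P80 − 1/√F80)  [Bond]
1/√296 = 0.058124;  1/√8983 = 0.010551
W = 10·15.5·(0.058124 − 0.010551) = 7.3738 kWh/t
W_actual = 1.12 × 7.3738 = 8.2587 kWh/t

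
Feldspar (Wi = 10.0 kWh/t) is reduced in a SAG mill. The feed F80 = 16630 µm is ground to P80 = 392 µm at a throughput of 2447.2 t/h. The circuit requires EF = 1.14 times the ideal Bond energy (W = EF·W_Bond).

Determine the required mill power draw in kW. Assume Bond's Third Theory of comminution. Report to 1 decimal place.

W = 10 Wi (P80^-0.5 − F80^-0.5)
W = 10·10.0·(1/√392 − 1/√16630) = 10·10.0·(0.042753) = 4.2753 kWh/t
Apply correction: 4.2753 × 1.14 = 4.8739 kWh/t
P = W·T = 4.8739·2447.2 = 11927.3 kW

P = 11927.3 kW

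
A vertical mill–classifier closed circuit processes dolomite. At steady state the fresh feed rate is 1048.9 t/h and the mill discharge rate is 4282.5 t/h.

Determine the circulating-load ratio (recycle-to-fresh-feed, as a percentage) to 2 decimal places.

CL = 308.28 %

Steady state: M = F + R.
R = M − F = 4282.5 − 1048.9 = 3233.6 t/h
CL = 100·R/F = 100·3233.6/1048.9 = 308.28 %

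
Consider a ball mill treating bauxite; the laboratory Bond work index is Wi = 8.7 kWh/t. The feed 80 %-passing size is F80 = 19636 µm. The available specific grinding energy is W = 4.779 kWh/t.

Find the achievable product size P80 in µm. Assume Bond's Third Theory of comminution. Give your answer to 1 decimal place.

P80 = 259.6 µm

W = 10 Wi (1/√P80 − 1/√F80)  [Bond]
P80^-0.5 = F80^-0.5 + W/(10 Wi)
  = 4.7790/(10·8.7) + 1/√19636 = 0.054931 + 0.007136 = 0.062067
P80 = (1/0.062067)² = 16.1115² = 259.58 µm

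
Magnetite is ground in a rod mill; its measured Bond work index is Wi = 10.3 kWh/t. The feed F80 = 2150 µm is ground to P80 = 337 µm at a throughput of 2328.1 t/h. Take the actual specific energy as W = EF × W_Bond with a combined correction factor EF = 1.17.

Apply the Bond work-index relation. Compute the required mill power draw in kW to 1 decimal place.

P = 9232.3 kW

W = 10·Wi·[P80^(−½) − F80^(−½)]
W = 10·10.3·(1/√337 − 1/√2150) = 10·10.3·(0.032907) = 3.3894 kWh/t
Apply correction: 3.3894 × 1.17 = 3.9656 kWh/t
P_mill = W·ṁ = 3.9656·2328.1 = 9232.3 kW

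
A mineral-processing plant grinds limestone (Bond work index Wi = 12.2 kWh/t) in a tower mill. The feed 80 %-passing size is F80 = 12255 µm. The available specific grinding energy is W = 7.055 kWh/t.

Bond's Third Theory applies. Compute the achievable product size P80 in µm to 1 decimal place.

P80 = 223.7 µm

W = 10·Wi·[P80^(−½) − F80^(−½)]
P80^-0.5 = F80^-0.5 + W/(10 Wi)
  = 7.0550/(10·12.2) + 1/√12255 = 0.057828 + 0.009033 = 0.066861
P80 = (1/0.066861)² = 14.9564² = 223.69 µm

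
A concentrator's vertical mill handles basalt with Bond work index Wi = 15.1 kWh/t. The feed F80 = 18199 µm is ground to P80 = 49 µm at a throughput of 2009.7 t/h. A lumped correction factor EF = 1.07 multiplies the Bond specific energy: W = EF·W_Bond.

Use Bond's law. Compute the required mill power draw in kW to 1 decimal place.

P = 43979.8 kW

W = 10 Wi (P80^-0.5 − F80^-0.5)
W = 10·15.1·(1/√49 − 1/√18199) = 10·15.1·(0.135444) = 20.4521 kWh/t
With EF = 1.07: W = 20.4521·1.07 = 21.8838 kWh/t
Mill draw = 21.8838 × 2009.7 = 43979.8 kW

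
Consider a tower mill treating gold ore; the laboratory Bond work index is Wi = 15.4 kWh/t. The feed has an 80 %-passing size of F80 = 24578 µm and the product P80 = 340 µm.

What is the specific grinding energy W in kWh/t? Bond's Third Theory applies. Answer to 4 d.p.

W = 10·Wi·[P80^(−½) − F80^(−½)]
1/√340 = 0.054233;  1/√24578 = 0.006379
W = 10·15.4·(0.054233 − 0.006379) = 7.3695 kWh/t

W = 7.3695 kWh/t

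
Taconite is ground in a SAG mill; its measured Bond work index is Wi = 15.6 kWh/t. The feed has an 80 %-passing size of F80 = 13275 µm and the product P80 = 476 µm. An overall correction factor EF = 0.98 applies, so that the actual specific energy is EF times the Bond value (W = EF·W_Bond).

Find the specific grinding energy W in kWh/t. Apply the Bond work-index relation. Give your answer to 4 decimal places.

W = 5.6804 kWh/t

W = 10 Wi (P80^-0.5 − F80^-0.5)
1/√476 = 0.045835;  1/√13275 = 0.008679
W = 10·15.6·(0.045835 − 0.008679) = 5.7963 kWh/t
With EF = 0.98: W = 5.7963·0.98 = 5.6804 kWh/t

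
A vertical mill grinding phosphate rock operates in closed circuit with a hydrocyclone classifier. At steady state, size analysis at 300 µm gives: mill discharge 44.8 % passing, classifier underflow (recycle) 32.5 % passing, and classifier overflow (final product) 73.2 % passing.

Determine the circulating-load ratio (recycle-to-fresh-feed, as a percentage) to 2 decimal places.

Let r = R/F. Size balance at 300 µm:
r = (o − d)/(d − u)
r = (73.2 − 44.8)/(44.8 − 32.5) = 28.4/12.3 = 2.3089
CL = 100·r = 230.89 %

CL = 230.89 %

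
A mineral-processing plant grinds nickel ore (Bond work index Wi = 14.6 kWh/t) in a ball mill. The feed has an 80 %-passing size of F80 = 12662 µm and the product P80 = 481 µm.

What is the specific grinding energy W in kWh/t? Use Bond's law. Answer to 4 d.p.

W = 5.3595 kWh/t

W = 10 Wi / √P80 − 10 Wi / √F80
1/√481 = 0.045596;  1/√12662 = 0.008887
W = 10·14.6·(0.045596 − 0.008887) = 5.3595 kWh/t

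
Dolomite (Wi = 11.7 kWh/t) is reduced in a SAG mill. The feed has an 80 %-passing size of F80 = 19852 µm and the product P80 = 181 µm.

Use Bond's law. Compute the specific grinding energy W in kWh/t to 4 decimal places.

W = 10 Wi (P80^-0.5 − F80^-0.5)
1/√181 = 0.074329;  1/√19852 = 0.007097
W = 10·11.7·(0.074329 − 0.007097) = 7.8661 kWh/t

W = 7.8661 kWh/t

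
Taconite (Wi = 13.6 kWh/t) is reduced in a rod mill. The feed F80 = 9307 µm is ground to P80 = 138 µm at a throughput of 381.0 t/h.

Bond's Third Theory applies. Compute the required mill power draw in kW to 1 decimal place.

W = 10·Wi·(P80^(-½) − F80^(-½))
W = 10·13.6·(1/√138 − 1/√9307) = 10·13.6·(0.074760) = 10.1674 kWh/t
Mill draw = 10.1674 × 381.0 = 3873.8 kW

P = 3873.8 kW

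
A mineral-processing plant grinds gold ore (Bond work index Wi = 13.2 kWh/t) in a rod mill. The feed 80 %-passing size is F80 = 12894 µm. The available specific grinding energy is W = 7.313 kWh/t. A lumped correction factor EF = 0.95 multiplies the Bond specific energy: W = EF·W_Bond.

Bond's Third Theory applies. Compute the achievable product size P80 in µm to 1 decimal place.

P80 = 221.9 µm

W = 10 Wi (1/√P80 − 1/√F80)  [Bond]
W_Bond = W / EF = 7.313 / 0.95 = 7.6979 kWh/t
1/√P80 = 1/√F80 + W_Bond/(10·Wi)
  = 7.6979/(10·13.2) + 1/√12894 = 0.058317 + 0.008807 = 0.067124
P80 = (1/0.067124)² = 14.8978² = 221.94 µm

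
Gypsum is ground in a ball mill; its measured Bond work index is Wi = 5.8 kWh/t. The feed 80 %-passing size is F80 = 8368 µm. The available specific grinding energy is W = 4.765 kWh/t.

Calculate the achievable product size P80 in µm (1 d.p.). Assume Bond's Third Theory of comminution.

P80 = 115.4 µm

W = 10·Wi·[P80^(−½) − F80^(−½)]
⇒ 1/√P80 = W/(10 Wi) + 1/√F80
  = 4.7650/(10·5.8) + 1/√8368 = 0.082155 + 0.010932 = 0.093087
P80 = (1/0.093087)² = 10.7426² = 115.40 µm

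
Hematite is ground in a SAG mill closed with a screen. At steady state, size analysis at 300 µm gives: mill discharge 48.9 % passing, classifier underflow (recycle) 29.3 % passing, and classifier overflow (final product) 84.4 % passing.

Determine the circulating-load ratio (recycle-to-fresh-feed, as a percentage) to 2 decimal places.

CL = 181.12 %

Two-product formula at 300 µm:
(1+r)d = ru + o → r = (o−d)/(d−u)
r = (84.4 − 48.9)/(48.9 − 29.3) = 35.5/19.6 = 1.8112
CL = 100·r = 181.12 %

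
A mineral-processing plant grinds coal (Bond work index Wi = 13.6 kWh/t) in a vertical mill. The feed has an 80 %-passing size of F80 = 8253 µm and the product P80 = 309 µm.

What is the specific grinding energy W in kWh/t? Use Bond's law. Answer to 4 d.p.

W = 6.2397 kWh/t

W = 10 Wi / √P80 − 10 Wi / √F80
1/√309 = 0.056888;  1/√8253 = 0.011008
W = 10·13.6·(0.056888 − 0.011008) = 6.2397 kWh/t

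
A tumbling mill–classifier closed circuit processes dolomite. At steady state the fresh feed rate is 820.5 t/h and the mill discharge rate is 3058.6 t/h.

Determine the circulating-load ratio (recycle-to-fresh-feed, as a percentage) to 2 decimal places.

M = F + R at steady state, so:
R = M − F = 3058.6 − 820.5 = 2238.1 t/h
CL = 100·R/F = 100·2238.1/820.5 = 272.77 %

CL = 272.77 %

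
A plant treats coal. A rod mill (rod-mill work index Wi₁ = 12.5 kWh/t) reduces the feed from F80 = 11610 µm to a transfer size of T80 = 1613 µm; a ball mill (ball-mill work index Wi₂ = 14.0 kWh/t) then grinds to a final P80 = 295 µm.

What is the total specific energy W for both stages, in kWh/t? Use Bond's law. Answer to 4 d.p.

W = 10·Wi·(P80^(-½) − F80^(-½))
Stage 1 (11610→1613 µm, Wi₁=12.5): W₁ = 10·12.5·(0.024899 − 0.009281) = 1.9523 kWh/t
Stage 2 (1613→295 µm, Wi₂=14.0): W₂ = 10·14.0·(0.058222 − 0.024899) = 4.6652 kWh/t
W = W₁ + W₂ = 1.9523 + 4.6652 = 6.6175 kWh/t

W = 6.6175 kWh/t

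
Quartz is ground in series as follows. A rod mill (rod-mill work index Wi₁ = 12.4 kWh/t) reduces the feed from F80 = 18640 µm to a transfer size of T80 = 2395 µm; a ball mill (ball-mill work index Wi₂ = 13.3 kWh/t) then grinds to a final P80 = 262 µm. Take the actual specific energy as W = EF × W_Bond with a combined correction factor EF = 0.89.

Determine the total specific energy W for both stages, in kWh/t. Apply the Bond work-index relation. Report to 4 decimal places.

W = 6.3409 kWh/t

W = 10 Wi / √P80 − 10 Wi / √F80
Stage 1 (18640→2395 µm, Wi₁=12.4): W₁ = 10·12.4·(0.020434 − 0.007324) = 1.6255 kWh/t
Stage 2 (2395→262 µm, Wi₂=13.3): W₂ = 10·13.3·(0.061780 − 0.020434) = 5.4991 kWh/t
W = W₁ + W₂ = 1.6255 + 5.4991 = 7.1246 kWh/t
Apply correction: 7.1246 × 0.89 = 6.3409 kWh/t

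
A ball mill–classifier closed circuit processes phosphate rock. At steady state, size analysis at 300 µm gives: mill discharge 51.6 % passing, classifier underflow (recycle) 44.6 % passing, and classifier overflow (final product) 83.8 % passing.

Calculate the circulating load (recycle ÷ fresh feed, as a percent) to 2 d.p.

CL = 460.00 %

Mass balance on the −300 µm fraction:
(1+r)·d = r·u + o ⇒ r = (o−d)/(d−u)
r = (83.8 − 51.6)/(51.6 − 44.6) = 32.2/7.0 = 4.6000
CL = 100·r = 460.00 %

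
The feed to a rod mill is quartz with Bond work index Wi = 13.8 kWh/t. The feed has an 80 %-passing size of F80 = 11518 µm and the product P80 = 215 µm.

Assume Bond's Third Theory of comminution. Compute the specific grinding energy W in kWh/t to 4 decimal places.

W = 8.1257 kWh/t

W_Bond = 10·Wi·(1/√P₈₀ − 1/√F₈₀)
1/√215 = 0.068199;  1/√11518 = 0.009318
W = 10·13.8·(0.068199 − 0.009318) = 8.1257 kWh/t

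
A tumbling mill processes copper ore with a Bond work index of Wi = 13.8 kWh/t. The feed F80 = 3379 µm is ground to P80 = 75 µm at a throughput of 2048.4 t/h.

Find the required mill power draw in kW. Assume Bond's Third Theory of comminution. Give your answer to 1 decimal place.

W = 10 Wi (P80^-0.5 − F80^-0.5)
W = 10·13.8·(1/√75 − 1/√3379) = 10·13.8·(0.098267) = 13.5608 kWh/t
Mill draw = 13.5608 × 2048.4 = 27778.0 kW

P = 27778.0 kW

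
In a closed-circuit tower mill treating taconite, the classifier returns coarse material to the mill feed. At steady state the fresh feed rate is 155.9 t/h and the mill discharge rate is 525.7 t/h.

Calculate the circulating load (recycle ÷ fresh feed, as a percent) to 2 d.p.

Steady state: M = F + R.
R = M − F = 525.7 − 155.9 = 369.8 t/h
CL = 100·R/F = 100·369.8/155.9 = 237.20 %

CL = 237.20 %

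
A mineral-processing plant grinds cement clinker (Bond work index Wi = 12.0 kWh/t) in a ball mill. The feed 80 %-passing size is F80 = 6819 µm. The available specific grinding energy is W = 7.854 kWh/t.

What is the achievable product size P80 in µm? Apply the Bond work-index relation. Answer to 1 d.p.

W = 10 Wi (1/√P80 − 1/√F80)  [Bond]
P80^-0.5 = F80^-0.5 + W/(10 Wi)
  = 7.8540/(10·12.0) + 1/√6819 = 0.065450 + 0.012110 = 0.077560
P80 = (1/0.077560)² = 12.8933² = 166.24 µm

P80 = 166.2 µm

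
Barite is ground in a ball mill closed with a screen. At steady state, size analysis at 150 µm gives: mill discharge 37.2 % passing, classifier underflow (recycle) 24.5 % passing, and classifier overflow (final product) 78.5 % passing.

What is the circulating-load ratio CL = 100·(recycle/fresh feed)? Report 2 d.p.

Balance %-passing 150 µm (r = R/F):
(1+r)·d = r·u + o ⇒ r = (o−d)/(d−u)
r = (78.5 − 37.2)/(37.2 − 24.5) = 41.3/12.7 = 3.2520
CL = 100·r = 325.20 %

CL = 325.20 %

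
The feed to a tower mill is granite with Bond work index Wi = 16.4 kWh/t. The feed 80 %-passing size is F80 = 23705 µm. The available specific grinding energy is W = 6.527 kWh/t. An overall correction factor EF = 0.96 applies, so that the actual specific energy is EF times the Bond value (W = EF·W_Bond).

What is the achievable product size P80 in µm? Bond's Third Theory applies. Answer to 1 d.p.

P80 = 434.9 µm

W = 10·Wi·(P80^(-½) − F80^(-½))
W_Bond = W / EF = 6.527 / 0.96 = 6.7990 kWh/t
P80^-0.5 = F80^-0.5 + W_Bond/(10 Wi)
  = 6.7990/(10·16.4) + 1/√23705 = 0.041457 + 0.006495 = 0.047952
P80 = (1/0.047952)² = 20.8542² = 434.90 µm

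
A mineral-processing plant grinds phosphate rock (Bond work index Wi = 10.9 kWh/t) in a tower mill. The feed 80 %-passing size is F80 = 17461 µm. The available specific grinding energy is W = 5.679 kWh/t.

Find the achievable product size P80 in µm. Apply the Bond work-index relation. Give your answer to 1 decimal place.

W = 10·Wi·(P80^(-½) − F80^(-½))
⇒ 1/√P80 = W/(10·Wi) + 1/√F80
  = 5.6790/(10·10.9) + 1/√17461 = 0.052101 + 0.007568 = 0.059669
P80 = (1/0.059669)² = 16.7592² = 280.87 µm

P80 = 280.9 µm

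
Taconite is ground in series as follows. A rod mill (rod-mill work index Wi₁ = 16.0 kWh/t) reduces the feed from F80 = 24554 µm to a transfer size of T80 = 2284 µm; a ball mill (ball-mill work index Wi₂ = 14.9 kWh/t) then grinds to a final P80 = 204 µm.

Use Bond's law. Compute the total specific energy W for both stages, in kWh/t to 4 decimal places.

W = 10 Wi (P80^-0.5 − F80^-0.5)
Stage 1 (24554→2284 µm, Wi₁=16.0): W₁ = 10·16.0·(0.020924 − 0.006382) = 2.3268 kWh/t
Stage 2 (2284→204 µm, Wi₂=14.9): W₂ = 10·14.9·(0.070014 − 0.020924) = 7.3144 kWh/t
W = W₁ + W₂ = 2.3268 + 7.3144 = 9.6412 kWh/t

W = 9.6412 kWh/t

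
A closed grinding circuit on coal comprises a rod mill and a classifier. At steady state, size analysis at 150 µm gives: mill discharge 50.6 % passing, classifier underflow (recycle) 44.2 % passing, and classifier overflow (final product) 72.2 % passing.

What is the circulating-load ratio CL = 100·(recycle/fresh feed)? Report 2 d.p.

CL = 337.50 %

Classifier node, passing 150 µm:
d + r·d = r·u + o → r(d−u) = o−d
r = (72.2 − 50.6)/(50.6 − 44.2) = 21.6/6.4 = 3.3750
CL = 100·r = 337.50 %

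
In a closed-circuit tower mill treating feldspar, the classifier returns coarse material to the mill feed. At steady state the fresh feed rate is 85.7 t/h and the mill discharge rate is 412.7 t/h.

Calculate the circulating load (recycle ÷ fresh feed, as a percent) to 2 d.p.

CL = 381.56 %

Steady state: M = F + R.
R = M − F = 412.7 − 85.7 = 327.0 t/h
CL = 100·R/F = 100·327.0/85.7 = 381.56 %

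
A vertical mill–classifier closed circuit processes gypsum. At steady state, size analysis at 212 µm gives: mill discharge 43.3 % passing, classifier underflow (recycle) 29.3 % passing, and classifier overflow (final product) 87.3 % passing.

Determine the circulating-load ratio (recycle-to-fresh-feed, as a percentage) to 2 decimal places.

Classifier node, passing 212 µm:
(1+r)·d = r·u + o ⇒ r = (o−d)/(d−u)
r = (87.3 − 43.3)/(43.3 − 29.3) = 44.0/14.0 = 3.1429
CL = 100·r = 314.29 %

CL = 314.29 %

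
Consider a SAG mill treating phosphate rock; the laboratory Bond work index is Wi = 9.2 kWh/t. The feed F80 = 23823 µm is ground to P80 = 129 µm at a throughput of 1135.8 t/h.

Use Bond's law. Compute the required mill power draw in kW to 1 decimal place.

Bond:  W = 10 Wi (1/√P − 1/√F)
W = 10·9.2·(1/√129 − 1/√23823) = 10·9.2·(0.081566) = 7.5041 kWh/t
Mill draw = 7.5041 × 1135.8 = 8523.1 kW

P = 8523.1 kW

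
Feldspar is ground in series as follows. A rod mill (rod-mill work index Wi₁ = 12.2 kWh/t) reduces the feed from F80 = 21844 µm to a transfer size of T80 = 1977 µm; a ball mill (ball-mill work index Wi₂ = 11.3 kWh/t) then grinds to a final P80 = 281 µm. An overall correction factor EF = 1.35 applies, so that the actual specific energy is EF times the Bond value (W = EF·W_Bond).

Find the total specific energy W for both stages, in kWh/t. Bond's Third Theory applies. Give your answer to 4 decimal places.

W = 10 Wi / √P80 − 10 Wi / √F80
Stage 1 (21844→1977 µm, Wi₁=12.2): W₁ = 10·12.2·(0.022490 − 0.006766) = 1.9184 kWh/t
Stage 2 (1977→281 µm, Wi₂=11.3): W₂ = 10·11.3·(0.059655 − 0.022490) = 4.1996 kWh/t
W = W₁ + W₂ = 1.9184 + 4.1996 = 6.1180 kWh/t
Apply correction: 6.1180 × 1.35 = 8.2593 kWh/t

W = 8.2593 kWh/t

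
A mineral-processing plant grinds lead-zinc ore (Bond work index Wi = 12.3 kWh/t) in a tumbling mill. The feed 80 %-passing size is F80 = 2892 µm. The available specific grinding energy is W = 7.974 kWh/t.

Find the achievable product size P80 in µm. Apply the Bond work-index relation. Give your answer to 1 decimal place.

W_Bond = 10·Wi·(1/√P₈₀ − 1/√F₈₀)
P80^-0.5 = F80^-0.5 + W/(10 Wi)
  = 7.9740/(10·12.3) + 1/√2892 = 0.064829 + 0.018595 = 0.083424
P80 = (1/0.083424)² = 11.9869² = 143.69 µm

P80 = 143.7 µm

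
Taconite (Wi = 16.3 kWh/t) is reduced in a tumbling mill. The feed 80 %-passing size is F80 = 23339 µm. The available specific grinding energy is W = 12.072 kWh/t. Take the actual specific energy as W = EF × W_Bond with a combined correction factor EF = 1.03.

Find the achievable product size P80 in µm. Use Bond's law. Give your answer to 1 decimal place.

P80 = 162.5 µm

W = 10 Wi (1/√P80 − 1/√F80)  [Bond]
W_Bond = W / EF = 12.072 / 1.03 = 11.7204 kWh/t
1/√P80 = 1/√F80 + W_Bond/(10·Wi)
  = 11.7204/(10·16.3) + 1/√23339 = 0.071904 + 0.006546 = 0.078450
P80 = (1/0.078450)² = 12.7470² = 162.49 µm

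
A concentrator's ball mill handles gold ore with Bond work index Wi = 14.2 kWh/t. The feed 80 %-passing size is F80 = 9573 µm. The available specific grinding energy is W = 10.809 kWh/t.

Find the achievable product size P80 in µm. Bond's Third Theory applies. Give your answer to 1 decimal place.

P80 = 134.1 µm

Bond: W = 10·Wi·(1/√P80 − 1/√F80)
⇒ 1/√P80 = W/(10·Wi) + 1/√F80
  = 10.8090/(10·14.2) + 1/√9573 = 0.076120 + 0.010221 = 0.086340
P80 = (1/0.086340)² = 11.5821² = 134.14 µm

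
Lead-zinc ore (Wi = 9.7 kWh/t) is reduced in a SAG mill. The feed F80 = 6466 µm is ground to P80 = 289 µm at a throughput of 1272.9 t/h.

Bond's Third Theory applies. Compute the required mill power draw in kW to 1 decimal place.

W = 10 Wi (P80^-0.5 − F80^-0.5)
W = 10·9.7·(1/√289 − 1/√6466) = 10·9.7·(0.046387) = 4.4996 kWh/t
Power = W × throughput = 4.4996 kWh/t × 1272.9 t/h = 5727.5 kW

P = 5727.5 kW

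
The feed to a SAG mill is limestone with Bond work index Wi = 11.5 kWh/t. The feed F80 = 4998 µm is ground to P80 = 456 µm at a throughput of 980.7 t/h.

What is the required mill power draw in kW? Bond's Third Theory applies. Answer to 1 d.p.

W_Bond = 10·Wi·(1/√P₈₀ − 1/√F₈₀)
W = 10·11.5·(1/√456 − 1/√4998) = 10·11.5·(0.032684) = 3.7587 kWh/t
Mill draw = 3.7587 × 980.7 = 3686.2 kW

P = 3686.2 kW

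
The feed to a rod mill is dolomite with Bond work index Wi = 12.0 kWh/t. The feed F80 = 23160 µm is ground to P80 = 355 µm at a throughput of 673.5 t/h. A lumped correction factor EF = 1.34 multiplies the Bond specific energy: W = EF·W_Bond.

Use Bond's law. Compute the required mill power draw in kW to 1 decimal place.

W = 10 Wi (1/√P80 − 1/√F80)  [Bond]
W = 10·12.0·(1/√355 − 1/√23160) = 10·12.0·(0.046504) = 5.5804 kWh/t
W_actual = 1.34 × 5.5804 = 7.4778 kWh/t
Power = W × throughput = 7.4778 kWh/t × 673.5 t/h = 5036.3 kW

P = 5036.3 kW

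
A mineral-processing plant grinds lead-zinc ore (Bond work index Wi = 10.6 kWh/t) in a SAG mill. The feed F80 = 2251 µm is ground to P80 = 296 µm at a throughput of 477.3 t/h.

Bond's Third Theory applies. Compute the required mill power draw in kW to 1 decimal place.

P = 1874.3 kW

Bond:  W = 10 Wi (1/√P − 1/√F)
W = 10·10.6·(1/√296 − 1/√2251) = 10·10.6·(0.037047) = 3.9269 kWh/t
Mill draw = 3.9269 × 477.3 = 1874.3 kW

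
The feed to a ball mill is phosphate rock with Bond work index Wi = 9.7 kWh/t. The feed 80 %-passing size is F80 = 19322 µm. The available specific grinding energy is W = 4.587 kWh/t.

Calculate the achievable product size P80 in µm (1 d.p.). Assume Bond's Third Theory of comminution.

W = 10 Wi / √P80 − 10 Wi / √F80
P80^(−½) = W/(10 Wi) + F80^(−½)
  = 4.5870/(10·9.7) + 1/√19322 = 0.047289 + 0.007194 = 0.054483
P80 = (1/0.054483)² = 18.3544² = 336.89 µm

P80 = 336.9 µm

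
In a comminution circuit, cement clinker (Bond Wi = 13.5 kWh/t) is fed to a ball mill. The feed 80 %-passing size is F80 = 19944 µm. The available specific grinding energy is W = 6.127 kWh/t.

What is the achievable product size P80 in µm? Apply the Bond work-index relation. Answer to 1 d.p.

P80 = 363.3 µm

W_Bond = 10·Wi·(1/√P₈₀ − 1/√F₈₀)
P80^(−½) = W/(10 Wi) + F80^(−½)
  = 6.1270/(10·13.5) + 1/√19944 = 0.045385 + 0.007081 = 0.052466
P80 = (1/0.052466)² = 19.0599² = 363.28 µm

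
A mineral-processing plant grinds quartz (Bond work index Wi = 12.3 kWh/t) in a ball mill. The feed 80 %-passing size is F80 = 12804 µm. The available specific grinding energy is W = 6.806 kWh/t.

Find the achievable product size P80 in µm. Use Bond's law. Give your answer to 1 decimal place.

W_Bond = 10·Wi·(1/√P₈₀ − 1/√F₈₀)
⇒ 1/√P80 = W/(10·Wi) + 1/√F80
  = 6.8060/(10·12.3) + 1/√12804 = 0.055333 + 0.008837 = 0.064171
P80 = (1/0.064171)² = 15.5834² = 242.84 µm

P80 = 242.8 µm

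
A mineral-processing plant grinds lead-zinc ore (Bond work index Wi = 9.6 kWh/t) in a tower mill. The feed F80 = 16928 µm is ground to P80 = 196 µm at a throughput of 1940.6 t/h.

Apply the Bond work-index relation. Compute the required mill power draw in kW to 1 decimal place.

W = 10·Wi·(P80^(-½) − F80^(-½))
W = 10·9.6·(1/√196 − 1/√16928) = 10·9.6·(0.063743) = 6.1193 kWh/t
P = W·T = 6.1193·1940.6 = 11875.1 kW

P = 11875.1 kW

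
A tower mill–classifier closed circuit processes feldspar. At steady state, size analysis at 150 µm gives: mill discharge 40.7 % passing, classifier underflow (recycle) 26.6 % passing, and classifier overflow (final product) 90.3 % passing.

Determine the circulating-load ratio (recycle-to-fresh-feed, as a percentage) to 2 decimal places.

CL = 351.77 %

Two-product formula at 150 µm:
Fd + Rd = Ru + Fo ⇒ R/F = (o−d)/(d−u)
r = (90.3 − 40.7)/(40.7 − 26.6) = 49.6/14.1 = 3.5177
CL = 100·r = 351.77 %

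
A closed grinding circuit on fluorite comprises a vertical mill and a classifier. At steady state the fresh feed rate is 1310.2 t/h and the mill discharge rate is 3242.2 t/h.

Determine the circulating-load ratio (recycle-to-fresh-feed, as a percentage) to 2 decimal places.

CL = 147.46 %

Steady state: M = F + R.
R = M − F = 3242.2 − 1310.2 = 1932.0 t/h
CL = 100·R/F = 100·1932.0/1310.2 = 147.46 %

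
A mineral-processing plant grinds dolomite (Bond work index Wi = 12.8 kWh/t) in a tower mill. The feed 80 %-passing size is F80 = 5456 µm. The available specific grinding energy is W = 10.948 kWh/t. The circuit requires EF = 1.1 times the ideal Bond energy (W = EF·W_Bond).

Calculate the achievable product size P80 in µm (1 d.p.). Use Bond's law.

Bond: W = 10·Wi·(1/√P80 − 1/√F80)
W_Bond = W / EF = 10.948 / 1.1 = 9.9527 kWh/t
P80^-0.5 = F80^-0.5 + W_Bond/(10 Wi)
  = 9.9527/(10·12.8) + 1/√5456 = 0.077756 + 0.013538 = 0.091294
P80 = (1/0.091294)² = 10.9536² = 119.98 µm

P80 = 120.0 µm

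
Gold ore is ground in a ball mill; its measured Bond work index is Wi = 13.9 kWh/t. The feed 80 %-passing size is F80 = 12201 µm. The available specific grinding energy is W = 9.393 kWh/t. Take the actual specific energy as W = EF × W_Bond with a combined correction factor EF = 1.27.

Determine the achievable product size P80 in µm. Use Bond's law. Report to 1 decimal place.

P80 = 258.0 µm

W = 10·Wi·[P80^(−½) − F80^(−½)]
W_Bond = W / EF = 9.393 / 1.27 = 7.3961 kWh/t
P80^(−½) = W_Bond/(10 Wi) + F80^(−½)
  = 7.3961/(10·13.9) + 1/√12201 = 0.053209 + 0.009053 = 0.062262
P80 = (1/0.062262)² = 16.0611² = 257.96 µm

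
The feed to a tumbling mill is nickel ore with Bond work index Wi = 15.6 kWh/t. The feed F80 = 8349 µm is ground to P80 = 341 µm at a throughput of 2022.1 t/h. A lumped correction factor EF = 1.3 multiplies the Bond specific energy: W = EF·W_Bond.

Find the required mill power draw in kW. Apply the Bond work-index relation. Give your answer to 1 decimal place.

P = 17719.2 kW

Bond:  W = 10 Wi (1/√P − 1/√F)
W = 10·15.6·(1/√341 − 1/√8349) = 10·15.6·(0.043209) = 6.7406 kWh/t
With EF = 1.3: W = 6.7406·1.3 = 8.7628 kWh/t
P_mill = W·ṁ = 8.7628·2022.1 = 17719.2 kW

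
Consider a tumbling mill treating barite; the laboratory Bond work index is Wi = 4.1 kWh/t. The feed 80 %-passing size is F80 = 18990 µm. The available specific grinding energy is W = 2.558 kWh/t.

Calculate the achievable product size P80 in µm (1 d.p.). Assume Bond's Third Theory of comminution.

P80 = 206.2 µm

W = 10·Wi·[P80^(−½) − F80^(−½)]
⇒ 1/√P80 = W/(10·Wi) + 1/√F80
  = 2.5580/(10·4.1) + 1/√18990 = 0.062390 + 0.007257 = 0.069647
P80 = (1/0.069647)² = 14.3581² = 206.16 µm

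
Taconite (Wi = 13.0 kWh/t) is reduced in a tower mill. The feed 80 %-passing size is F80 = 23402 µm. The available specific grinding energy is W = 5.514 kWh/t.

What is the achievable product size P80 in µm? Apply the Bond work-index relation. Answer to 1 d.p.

P80 = 417.3 µm

W = 10·Wi·[P80^(−½) − F80^(−½)]
1/√P80 = 1/√F80 + W/(10·Wi)
  = 5.5140/(10·13.0) + 1/√23402 = 0.042415 + 0.006537 = 0.048952
P80 = (1/0.048952)² = 20.4280² = 417.31 µm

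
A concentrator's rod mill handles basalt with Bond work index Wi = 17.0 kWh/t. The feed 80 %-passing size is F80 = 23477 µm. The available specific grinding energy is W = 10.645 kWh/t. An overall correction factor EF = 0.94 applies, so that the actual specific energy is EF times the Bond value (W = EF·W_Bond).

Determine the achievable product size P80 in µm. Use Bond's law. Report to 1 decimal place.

Bond: W = 10·Wi·(1/√P80 − 1/√F80)
W_Bond = W / EF = 10.645 / 0.94 = 11.3245 kWh/t
P80^(−½) = W_Bond/(10 Wi) + F80^(−½)
  = 11.3245/(10·17.0) + 1/√23477 = 0.066615 + 0.006526 = 0.073141
P80 = (1/0.073141)² = 13.6722² = 186.93 µm

P80 = 186.9 µm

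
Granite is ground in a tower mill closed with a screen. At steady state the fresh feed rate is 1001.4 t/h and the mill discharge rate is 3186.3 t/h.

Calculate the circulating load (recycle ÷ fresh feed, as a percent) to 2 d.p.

CL = 218.18 %

Mill node: discharge = fresh + recycle.
R = M − F = 3186.3 − 1001.4 = 2184.9 t/h
CL = 100·R/F = 100·2184.9/1001.4 = 218.18 %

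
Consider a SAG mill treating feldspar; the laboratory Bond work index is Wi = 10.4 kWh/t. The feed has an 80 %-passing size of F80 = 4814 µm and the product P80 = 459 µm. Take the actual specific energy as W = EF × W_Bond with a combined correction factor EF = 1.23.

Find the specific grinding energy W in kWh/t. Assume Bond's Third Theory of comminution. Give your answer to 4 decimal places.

W = 4.1271 kWh/t

W = 10 Wi (P80^-0.5 − F80^-0.5)
1/√459 = 0.046676;  1/√4814 = 0.014413
W = 10·10.4·(0.046676 − 0.014413) = 3.3554 kWh/t
Apply correction: 3.3554 × 1.23 = 4.1271 kWh/t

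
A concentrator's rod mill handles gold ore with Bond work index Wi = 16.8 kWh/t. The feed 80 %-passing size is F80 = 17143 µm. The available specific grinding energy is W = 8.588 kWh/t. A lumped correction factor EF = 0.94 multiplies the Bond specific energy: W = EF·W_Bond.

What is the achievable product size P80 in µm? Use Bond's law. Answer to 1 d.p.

W = 10·Wi·[P80^(−½) − F80^(−½)]
W_Bond = W / EF = 8.588 / 0.94 = 9.1362 kWh/t
1/√P80 = 1/√F80 + W_Bond/(10·Wi)
  = 9.1362/(10·16.8) + 1/√17143 = 0.054382 + 0.007638 = 0.062020
P80 = (1/0.062020)² = 16.1239² = 259.98 µm

P80 = 260.0 µm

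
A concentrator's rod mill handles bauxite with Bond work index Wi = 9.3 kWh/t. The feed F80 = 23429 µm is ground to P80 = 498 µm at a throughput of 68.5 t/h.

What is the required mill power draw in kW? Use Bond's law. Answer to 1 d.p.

W = 10 Wi / √P80 − 10 Wi / √F80
W = 10·9.3·(1/√498 − 1/√23429) = 10·9.3·(0.038278) = 3.5598 kWh/t
P_mill = W·ṁ = 3.5598·68.5 = 243.8 kW

P = 243.8 kW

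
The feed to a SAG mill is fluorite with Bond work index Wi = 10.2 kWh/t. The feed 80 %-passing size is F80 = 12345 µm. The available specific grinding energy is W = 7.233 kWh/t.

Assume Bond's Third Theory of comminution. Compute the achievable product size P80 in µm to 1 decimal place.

P80 = 156.6 µm

W = 10·Wi·[P80^(−½) − F80^(−½)]
⇒ 1/√P80 = W/(10·Wi) + 1/√F80
  = 7.2330/(10·10.2) + 1/√12345 = 0.070912 + 0.009000 = 0.079912
P80 = (1/0.079912)² = 12.5138² = 156.59 µm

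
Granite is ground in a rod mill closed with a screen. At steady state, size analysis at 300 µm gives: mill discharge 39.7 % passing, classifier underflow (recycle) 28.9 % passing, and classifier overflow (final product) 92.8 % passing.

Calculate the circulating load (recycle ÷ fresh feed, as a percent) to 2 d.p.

CL = 491.67 %

Two-product formula at 300 µm:
(1+r)d = ru + o → r = (o−d)/(d−u)
r = (92.8 − 39.7)/(39.7 − 28.9) = 53.1/10.8 = 4.9167
CL = 100·r = 491.67 %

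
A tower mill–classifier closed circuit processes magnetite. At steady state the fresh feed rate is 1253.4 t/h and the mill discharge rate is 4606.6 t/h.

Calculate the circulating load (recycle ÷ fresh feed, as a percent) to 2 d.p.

CL = 267.53 %

Mill node: discharge = fresh + recycle.
R = M − F = 4606.6 − 1253.4 = 3353.2 t/h
CL = 100·R/F = 100·3353.2/1253.4 = 267.53 %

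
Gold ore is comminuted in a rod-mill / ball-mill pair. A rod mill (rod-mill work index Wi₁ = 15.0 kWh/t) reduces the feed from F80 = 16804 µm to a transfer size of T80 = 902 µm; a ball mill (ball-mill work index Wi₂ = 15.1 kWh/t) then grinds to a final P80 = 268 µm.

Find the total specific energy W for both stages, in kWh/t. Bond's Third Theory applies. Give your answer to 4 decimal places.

W = 8.0334 kWh/t

Bond: W = 10·Wi·(1/√P80 − 1/√F80)
Stage 1 (16804→902 µm, Wi₁=15.0): W₁ = 10·15.0·(0.033296 − 0.007714) = 3.8373 kWh/t
Stage 2 (902→268 µm, Wi₂=15.1): W₂ = 10·15.1·(0.061085 − 0.033296) = 4.1960 kWh/t
W = W₁ + W₂ = 3.8373 + 4.1960 = 8.0334 kWh/t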